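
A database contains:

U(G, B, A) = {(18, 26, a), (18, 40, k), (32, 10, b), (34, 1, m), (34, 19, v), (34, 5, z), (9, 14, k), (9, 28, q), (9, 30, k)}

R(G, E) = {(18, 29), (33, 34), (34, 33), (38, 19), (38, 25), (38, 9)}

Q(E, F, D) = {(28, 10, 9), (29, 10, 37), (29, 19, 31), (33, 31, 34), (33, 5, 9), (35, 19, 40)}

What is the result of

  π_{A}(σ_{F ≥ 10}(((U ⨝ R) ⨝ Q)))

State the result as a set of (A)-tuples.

{a, k, m, v, z}

Natural join on G: {(18, 26, a, 29), (18, 40, k, 29), (34, 1, m, 33), (34, 19, v, 33), (34, 5, z, 33)}
Natural join on E: {(18, 26, a, 29, 10, 37), (18, 26, a, 29, 19, 31), (18, 40, k, 29, 10, 37), (18, 40, k, 29, 19, 31), (34, 1, m, 33, 31, 34), (34, 1, m, 33, 5, 9), (34, 19, v, 33, 31, 34), (34, 19, v, 33, 5, 9), (34, 5, z, 33, 31, 34), (34, 5, z, 33, 5, 9)}
Filtering on F ≥ 10 leaves {(18, 26, a, 29, 10, 37), (18, 26, a, 29, 19, 31), (18, 40, k, 29, 10, 37), (18, 40, k, 29, 19, 31), (34, 1, m, 33, 31, 34), (34, 19, v, 33, 31, 34), (34, 5, z, 33, 31, 34)}.
π[A]: project onto (A) (2 duplicate(s) eliminated) → {a, k, m, v, z}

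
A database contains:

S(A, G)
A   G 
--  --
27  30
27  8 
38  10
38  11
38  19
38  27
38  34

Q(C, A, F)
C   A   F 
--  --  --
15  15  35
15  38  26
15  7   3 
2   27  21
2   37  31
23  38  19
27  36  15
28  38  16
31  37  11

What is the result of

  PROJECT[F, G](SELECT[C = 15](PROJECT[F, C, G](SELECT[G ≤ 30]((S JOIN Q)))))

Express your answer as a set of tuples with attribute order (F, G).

{(26, 10), (26, 11), (26, 19), (26, 27)}

Natural join on A: {(27, 30, 2, 21), (27, 8, 2, 21), (38, 10, 15, 26), (38, 10, 23, 19), (38, 10, 28, 16), (38, 11, 15, 26), (38, 11, 23, 19), (38, 11, 28, 16), (38, 19, 15, 26), (38, 19, 23, 19), (38, 19, 28, 16), (38, 27, 15, 26), (38, 27, 23, 19), (38, 27, 28, 16), (38, 34, 15, 26), (38, 34, 23, 19), (38, 34, 28, 16)}
σ[G ≤ 30]: keep tuples satisfying G ≤ 30 → {(27, 30, 2, 21), (27, 8, 2, 21), (38, 10, 15, 26), (38, 10, 23, 19), (38, 10, 28, 16), (38, 11, 15, 26), (38, 11, 23, 19), (38, 11, 28, 16), (38, 19, 15, 26), (38, 19, 23, 19), (38, 19, 28, 16), (38, 27, 15, 26), (38, 27, 23, 19), (38, 27, 28, 16)}
Keep only column(s) F, C, G: {(16, 28, 10), (16, 28, 11), (16, 28, 19), (16, 28, 27), (19, 23, 10), (19, 23, 11), (19, 23, 19), (19, 23, 27), (21, 2, 30), (21, 2, 8), (26, 15, 10), (26, 15, 11), (26, 15, 19), (26, 15, 27)}
σ[C = 15]: keep tuples satisfying C = 15 → {(26, 15, 10), (26, 15, 11), (26, 15, 19), (26, 15, 27)}
Keep only column(s) F, G: {(26, 10), (26, 11), (26, 19), (26, 27)}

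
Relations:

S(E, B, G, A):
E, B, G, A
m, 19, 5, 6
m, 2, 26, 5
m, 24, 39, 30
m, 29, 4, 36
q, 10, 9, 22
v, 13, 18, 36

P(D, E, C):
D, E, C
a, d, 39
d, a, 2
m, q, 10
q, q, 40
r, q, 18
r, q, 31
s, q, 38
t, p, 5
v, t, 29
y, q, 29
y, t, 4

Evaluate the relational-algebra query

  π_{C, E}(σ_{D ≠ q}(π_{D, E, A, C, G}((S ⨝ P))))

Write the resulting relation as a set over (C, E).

Natural join on E: {(q, 10, 9, 22, m, 10), (q, 10, 9, 22, q, 40), (q, 10, 9, 22, r, 18), (q, 10, 9, 22, r, 31), (q, 10, 9, 22, s, 38), (q, 10, 9, 22, y, 29)}
π[D, E, A, C, G]: project onto (D, E, A, C, G) → {(m, q, 22, 10, 9), (q, q, 22, 40, 9), (r, q, 22, 18, 9), (r, q, 22, 31, 9), (s, q, 22, 38, 9), (y, q, 22, 29, 9)}
Filtering on D ≠ q leaves {(m, q, 22, 10, 9), (r, q, 22, 18, 9), (r, q, 22, 31, 9), (s, q, 22, 38, 9), (y, q, 22, 29, 9)}.
π[C, E]: project onto (C, E) → {(10, q), (18, q), (29, q), (31, q), (38, q)}

{(10, q), (18, q), (29, q), (31, q), (38, q)}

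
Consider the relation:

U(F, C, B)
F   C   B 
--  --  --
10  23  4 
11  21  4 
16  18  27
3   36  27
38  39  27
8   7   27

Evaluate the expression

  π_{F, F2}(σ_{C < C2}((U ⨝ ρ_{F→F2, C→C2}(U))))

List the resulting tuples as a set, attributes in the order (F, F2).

{(11, 10), (16, 3), (16, 38), (3, 38), (8, 16), (8, 3), (8, 38)}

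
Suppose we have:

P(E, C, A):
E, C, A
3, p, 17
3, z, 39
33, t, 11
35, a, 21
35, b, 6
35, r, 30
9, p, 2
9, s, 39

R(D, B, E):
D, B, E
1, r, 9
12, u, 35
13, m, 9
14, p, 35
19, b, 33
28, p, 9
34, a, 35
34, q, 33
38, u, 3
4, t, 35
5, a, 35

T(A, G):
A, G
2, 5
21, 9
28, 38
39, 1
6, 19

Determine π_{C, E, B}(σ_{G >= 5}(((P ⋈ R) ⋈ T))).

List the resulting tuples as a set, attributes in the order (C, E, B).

{(a, 35, a), (a, 35, p), (a, 35, t), (a, 35, u), (b, 35, a), (b, 35, p), (b, 35, t), (b, 35, u), (p, 9, m), (p, 9, p), (p, 9, r)}

Joining P and R on E yields {(3, p, 17, 38, u), (3, z, 39, 38, u), (33, t, 11, 19, b), (33, t, 11, 34, q), (35, a, 21, 12, u), (35, a, 21, 14, p), (35, a, 21, 34, a), (35, a, 21, 4, t), (35, a, 21, 5, a), (35, b, 6, 12, u), (35, b, 6, 14, p), (35, b, 6, 34, a), (35, b, 6, 4, t), (35, b, 6, 5, a), (35, r, 30, 12, u), (35, r, 30, 14, p), (35, r, 30, 34, a), (35, r, 30, 4, t), (35, r, 30, 5, a), (9, p, 2, 1, r), (9, p, 2, 13, m), (9, p, 2, 28, p), (9, s, 39, 1, r), (9, s, 39, 13, m), (9, s, 39, 28, p)}.
Joining (P ⋈ R) and T on A yields {(3, z, 39, 38, u, 1), (35, a, 21, 12, u, 9), (35, a, 21, 14, p, 9), (35, a, 21, 34, a, 9), (35, a, 21, 4, t, 9), (35, a, 21, 5, a, 9), (35, b, 6, 12, u, 19), (35, b, 6, 14, p, 19), (35, b, 6, 34, a, 19), (35, b, 6, 4, t, 19), (35, b, 6, 5, a, 19), (9, p, 2, 1, r, 5), (9, p, 2, 13, m, 5), (9, p, 2, 28, p, 5), (9, s, 39, 1, r, 1), (9, s, 39, 13, m, 1), (9, s, 39, 28, p, 1)}.
Filtering on G >= 5 leaves {(35, a, 21, 12, u, 9), (35, a, 21, 14, p, 9), (35, a, 21, 34, a, 9), (35, a, 21, 4, t, 9), (35, a, 21, 5, a, 9), (35, b, 6, 12, u, 19), (35, b, 6, 14, p, 19), (35, b, 6, 34, a, 19), (35, b, 6, 4, t, 19), (35, b, 6, 5, a, 19), (9, p, 2, 1, r, 5), (9, p, 2, 13, m, 5), (9, p, 2, 28, p, 5)}.
Projecting to C, E, B (2 duplicate(s) eliminated): {(a, 35, a), (a, 35, p), (a, 35, t), (a, 35, u), (b, 35, a), (b, 35, p), (b, 35, t), (b, 35, u), (p, 9, m), (p, 9, p), (p, 9, r)}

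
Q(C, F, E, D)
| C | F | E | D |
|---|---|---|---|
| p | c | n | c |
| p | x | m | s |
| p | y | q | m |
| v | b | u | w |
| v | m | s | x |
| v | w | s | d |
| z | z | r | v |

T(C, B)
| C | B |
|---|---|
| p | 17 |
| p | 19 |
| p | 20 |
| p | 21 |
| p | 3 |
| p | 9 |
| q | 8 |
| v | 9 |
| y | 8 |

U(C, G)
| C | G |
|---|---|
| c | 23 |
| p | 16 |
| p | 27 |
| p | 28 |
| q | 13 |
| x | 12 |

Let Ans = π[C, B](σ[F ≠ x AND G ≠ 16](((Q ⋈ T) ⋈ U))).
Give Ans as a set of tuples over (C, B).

{(p, 17), (p, 19), (p, 20), (p, 21), (p, 3), (p, 9)}

Joining Q and T on C yields {(p, c, n, c, 17), (p, c, n, c, 19), (p, c, n, c, 20), (p, c, n, c, 21), (p, c, n, c, 3), (p, c, n, c, 9), (p, x, m, s, 17), (p, x, m, s, 19), (p, x, m, s, 20), (p, x, m, s, 21), (p, x, m, s, 3), (p, x, m, s, 9), (p, y, q, m, 17), (p, y, q, m, 19), (p, y, q, m, 20), (p, y, q, m, 21), (p, y, q, m, 3), (p, y, q, m, 9), (v, b, u, w, 9), (v, m, s, x, 9), (v, w, s, d, 9)}.
Joining (Q ⋈ T) and U on C yields {(p, c, n, c, 17, 16), (p, c, n, c, 17, 27), (p, c, n, c, 17, 28), (p, c, n, c, 19, 16), (p, c, n, c, 19, 27), (p, c, n, c, 19, 28), (p, c, n, c, 20, 16), (p, c, n, c, 20, 27), (p, c, n, c, 20, 28), (p, c, n, c, 21, 16), (p, c, n, c, 21, 27), (p, c, n, c, 21, 28), (p, c, n, c, 3, 16), (p, c, n, c, 3, 27), (p, c, n, c, 3, 28), (p, c, n, c, 9, 16), (p, c, n, c, 9, 27), (p, c, n, c, 9, 28), (p, x, m, s, 17, 16), (p, x, m, s, 17, 27), (p, x, m, s, 17, 28), (p, x, m, s, 19, 16), (p, x, m, s, 19, 27), (p, x, m, s, 19, 28), (p, x, m, s, 20, 16), (p, x, m, s, 20, 27), (p, x, m, s, 20, 28), (p, x, m, s, 21, 16), (p, x, m, s, 21, 27), (p, x, m, s, 21, 28), (p, x, m, s, 3, 16), (p, x, m, s, 3, 27), (p, x, m, s, 3, 28), (p, x, m, s, 9, 16), (p, x, m, s, 9, 27), (p, x, m, s, 9, 28), (p, y, q, m, 17, 16), (p, y, q, m, 17, 27), (p, y, q, m, 17, 28), (p, y, q, m, 19, 16), (p, y, q, m, 19, 27), (p, y, q, m, 19, 28), (p, y, q, m, 20, 16), (p, y, q, m, 20, 27), (p, y, q, m, 20, 28), (p, y, q, m, 21, 16), (p, y, q, m, 21, 27), (p, y, q, m, 21, 28), (p, y, q, m, 3, 16), (p, y, q, m, 3, 27), (p, y, q, m, 3, 28), (p, y, q, m, 9, 16), (p, y, q, m, 9, 27), (p, y, q, m, 9, 28)}.
Selection F ≠ x AND G ≠ 16: {(p, c, n, c, 17, 27), (p, c, n, c, 17, 28), (p, c, n, c, 19, 27), (p, c, n, c, 19, 28), (p, c, n, c, 20, 27), (p, c, n, c, 20, 28), (p, c, n, c, 21, 27), (p, c, n, c, 21, 28), (p, c, n, c, 3, 27), (p, c, n, c, 3, 28), (p, c, n, c, 9, 27), (p, c, n, c, 9, 28), (p, y, q, m, 17, 27), (p, y, q, m, 17, 28), (p, y, q, m, 19, 27), (p, y, q, m, 19, 28), (p, y, q, m, 20, 27), (p, y, q, m, 20, 28), (p, y, q, m, 21, 27), (p, y, q, m, 21, 28), (p, y, q, m, 3, 27), (p, y, q, m, 3, 28), (p, y, q, m, 9, 27), (p, y, q, m, 9, 28)}
Keep only column(s) C, B (18 duplicate(s) eliminated): {(p, 17), (p, 19), (p, 20), (p, 21), (p, 3), (p, 9)}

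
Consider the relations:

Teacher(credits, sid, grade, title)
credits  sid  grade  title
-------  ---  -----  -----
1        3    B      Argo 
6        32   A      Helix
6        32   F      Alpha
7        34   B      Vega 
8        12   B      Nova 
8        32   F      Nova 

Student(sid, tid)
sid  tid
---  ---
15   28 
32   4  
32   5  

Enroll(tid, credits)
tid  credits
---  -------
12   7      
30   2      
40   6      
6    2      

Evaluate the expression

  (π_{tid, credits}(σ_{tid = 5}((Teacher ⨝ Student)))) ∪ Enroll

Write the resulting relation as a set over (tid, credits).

{(12, 7), (30, 2), (40, 6), (5, 6), (5, 8), (6, 2)}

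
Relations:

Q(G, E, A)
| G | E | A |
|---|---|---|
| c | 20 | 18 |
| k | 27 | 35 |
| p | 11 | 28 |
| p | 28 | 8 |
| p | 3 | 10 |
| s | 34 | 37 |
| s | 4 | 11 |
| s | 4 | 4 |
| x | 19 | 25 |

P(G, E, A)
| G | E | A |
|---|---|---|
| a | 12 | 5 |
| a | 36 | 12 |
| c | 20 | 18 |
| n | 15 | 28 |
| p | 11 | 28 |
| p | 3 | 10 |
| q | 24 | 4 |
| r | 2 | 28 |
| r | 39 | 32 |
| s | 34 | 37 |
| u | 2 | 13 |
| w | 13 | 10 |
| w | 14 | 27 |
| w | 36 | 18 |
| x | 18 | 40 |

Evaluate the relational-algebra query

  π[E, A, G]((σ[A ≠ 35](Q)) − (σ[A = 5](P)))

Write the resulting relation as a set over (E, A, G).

Filtering on A ≠ 35 leaves {(c, 20, 18), (p, 11, 28), (p, 28, 8), (p, 3, 10), (s, 34, 37), (s, 4, 11), (s, 4, 4), (x, 19, 25)}.
Filtering on A = 5 leaves {(a, 12, 5)}.
Taking the difference: {(c, 20, 18), (p, 11, 28), (p, 28, 8), (p, 3, 10), (s, 34, 37), (s, 4, 11), (s, 4, 4), (x, 19, 25)}
Keep only column(s) E, A, G: {(11, 28, p), (19, 25, x), (20, 18, c), (28, 8, p), (3, 10, p), (34, 37, s), (4, 11, s), (4, 4, s)}

{(11, 28, p), (19, 25, x), (20, 18, c), (28, 8, p), (3, 10, p), (34, 37, s), (4, 11, s), (4, 4, s)}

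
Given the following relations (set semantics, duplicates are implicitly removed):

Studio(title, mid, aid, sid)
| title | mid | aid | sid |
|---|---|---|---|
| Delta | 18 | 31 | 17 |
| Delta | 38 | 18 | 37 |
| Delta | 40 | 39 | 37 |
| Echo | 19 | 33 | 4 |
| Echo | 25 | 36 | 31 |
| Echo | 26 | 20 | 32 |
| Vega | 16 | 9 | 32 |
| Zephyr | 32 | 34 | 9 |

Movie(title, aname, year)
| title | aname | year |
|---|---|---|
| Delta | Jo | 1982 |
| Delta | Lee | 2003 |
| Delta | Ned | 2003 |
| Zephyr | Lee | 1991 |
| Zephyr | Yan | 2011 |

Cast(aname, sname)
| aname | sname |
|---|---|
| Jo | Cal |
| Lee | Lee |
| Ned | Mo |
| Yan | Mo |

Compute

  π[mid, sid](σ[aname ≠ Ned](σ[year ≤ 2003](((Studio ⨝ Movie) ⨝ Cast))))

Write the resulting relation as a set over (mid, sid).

{(18, 17), (32, 9), (38, 37), (40, 37)}

Joining Studio and Movie on title yields {(Delta, 18, 31, 17, Jo, 1982), (Delta, 18, 31, 17, Lee, 2003), (Delta, 18, 31, 17, Ned, 2003), (Delta, 38, 18, 37, Jo, 1982), (Delta, 38, 18, 37, Lee, 2003), (Delta, 38, 18, 37, Ned, 2003), (Delta, 40, 39, 37, Jo, 1982), (Delta, 40, 39, 37, Lee, 2003), (Delta, 40, 39, 37, Ned, 2003), (Zephyr, 32, 34, 9, Lee, 1991), (Zephyr, 32, 34, 9, Yan, 2011)}.
Joining (Studio ⨝ Movie) and Cast on aname yields {(Delta, 18, 31, 17, Jo, 1982, Cal), (Delta, 18, 31, 17, Lee, 2003, Lee), (Delta, 18, 31, 17, Ned, 2003, Mo), (Delta, 38, 18, 37, Jo, 1982, Cal), (Delta, 38, 18, 37, Lee, 2003, Lee), (Delta, 38, 18, 37, Ned, 2003, Mo), (Delta, 40, 39, 37, Jo, 1982, Cal), (Delta, 40, 39, 37, Lee, 2003, Lee), (Delta, 40, 39, 37, Ned, 2003, Mo), (Zephyr, 32, 34, 9, Lee, 1991, Lee), (Zephyr, 32, 34, 9, Yan, 2011, Mo)}.
Selection year ≤ 2003: {(Delta, 18, 31, 17, Jo, 1982, Cal), (Delta, 18, 31, 17, Lee, 2003, Lee), (Delta, 18, 31, 17, Ned, 2003, Mo), (Delta, 38, 18, 37, Jo, 1982, Cal), (Delta, 38, 18, 37, Lee, 2003, Lee), (Delta, 38, 18, 37, Ned, 2003, Mo), (Delta, 40, 39, 37, Jo, 1982, Cal), (Delta, 40, 39, 37, Lee, 2003, Lee), (Delta, 40, 39, 37, Ned, 2003, Mo), (Zephyr, 32, 34, 9, Lee, 1991, Lee)}
Selection aname ≠ Ned: {(Delta, 18, 31, 17, Jo, 1982, Cal), (Delta, 18, 31, 17, Lee, 2003, Lee), (Delta, 38, 18, 37, Jo, 1982, Cal), (Delta, 38, 18, 37, Lee, 2003, Lee), (Delta, 40, 39, 37, Jo, 1982, Cal), (Delta, 40, 39, 37, Lee, 2003, Lee), (Zephyr, 32, 34, 9, Lee, 1991, Lee)}
Keep only column(s) mid, sid (3 duplicate(s) eliminated): {(18, 17), (32, 9), (38, 37), (40, 37)}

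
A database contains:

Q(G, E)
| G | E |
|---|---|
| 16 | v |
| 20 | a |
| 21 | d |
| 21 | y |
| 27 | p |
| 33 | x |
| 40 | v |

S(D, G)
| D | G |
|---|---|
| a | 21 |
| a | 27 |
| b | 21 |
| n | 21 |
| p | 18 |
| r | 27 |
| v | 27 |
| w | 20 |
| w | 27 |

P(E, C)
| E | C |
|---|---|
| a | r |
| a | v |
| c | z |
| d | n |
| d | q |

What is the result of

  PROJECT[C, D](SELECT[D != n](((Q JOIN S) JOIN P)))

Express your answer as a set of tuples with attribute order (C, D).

{(n, a), (n, b), (q, a), (q, b), (r, w), (v, w)}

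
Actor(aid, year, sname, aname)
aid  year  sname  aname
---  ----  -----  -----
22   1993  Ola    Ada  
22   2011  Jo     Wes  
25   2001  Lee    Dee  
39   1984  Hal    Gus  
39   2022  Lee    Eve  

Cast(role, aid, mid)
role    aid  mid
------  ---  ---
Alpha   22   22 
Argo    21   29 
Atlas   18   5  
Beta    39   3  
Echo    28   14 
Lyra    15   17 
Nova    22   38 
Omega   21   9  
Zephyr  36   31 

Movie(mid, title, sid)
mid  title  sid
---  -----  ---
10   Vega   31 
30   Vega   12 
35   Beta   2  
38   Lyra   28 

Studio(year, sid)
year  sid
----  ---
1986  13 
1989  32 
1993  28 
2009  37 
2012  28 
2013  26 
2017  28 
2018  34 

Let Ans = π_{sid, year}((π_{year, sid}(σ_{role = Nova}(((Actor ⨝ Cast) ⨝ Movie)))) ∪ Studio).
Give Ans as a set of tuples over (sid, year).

{(13, 1986), (26, 2013), (28, 1993), (28, 2011), (28, 2012), (28, 2017), (32, 1989), (34, 2018), (37, 2009)}

Actor ⋈ Cast (natural join on aid): {(22, 1993, Ola, Ada, Alpha, 22), (22, 1993, Ola, Ada, Nova, 38), (22, 2011, Jo, Wes, Alpha, 22), (22, 2011, Jo, Wes, Nova, 38), (39, 1984, Hal, Gus, Beta, 3), (39, 2022, Lee, Eve, Beta, 3)}
(Actor ⨝ Cast) ⋈ Movie (natural join on mid): {(22, 1993, Ola, Ada, Nova, 38, Lyra, 28), (22, 2011, Jo, Wes, Nova, 38, Lyra, 28)}
Selection role = Nova: {(22, 1993, Ola, Ada, Nova, 38, Lyra, 28), (22, 2011, Jo, Wes, Nova, 38, Lyra, 28)}
π[year, sid]: project onto (year, sid) → {(1993, 28), (2011, 28)}
Union: {(1993, 28), (2011, 28)} with {(1986, 13), (1989, 32), (1993, 28), (2009, 37), (2012, 28), (2013, 26), (2017, 28), (2018, 34)} → {(1986, 13), (1989, 32), (1993, 28), (2009, 37), (2011, 28), (2012, 28), (2013, 26), (2017, 28), (2018, 34)}
π[sid, year]: project onto (sid, year) → {(13, 1986), (26, 2013), (28, 1993), (28, 2011), (28, 2012), (28, 2017), (32, 1989), (34, 2018), (37, 2009)}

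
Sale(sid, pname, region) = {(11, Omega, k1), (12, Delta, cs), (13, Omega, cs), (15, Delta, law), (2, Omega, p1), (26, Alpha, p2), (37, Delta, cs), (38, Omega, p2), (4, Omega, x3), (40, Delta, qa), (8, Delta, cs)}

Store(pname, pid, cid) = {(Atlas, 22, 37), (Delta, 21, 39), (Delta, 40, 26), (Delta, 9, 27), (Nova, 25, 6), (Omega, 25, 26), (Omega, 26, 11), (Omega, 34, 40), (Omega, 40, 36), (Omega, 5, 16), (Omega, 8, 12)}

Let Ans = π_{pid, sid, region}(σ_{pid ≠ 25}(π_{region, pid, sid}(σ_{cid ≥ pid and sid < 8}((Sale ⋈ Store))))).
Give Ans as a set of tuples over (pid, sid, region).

Natural join on pname: {(11, Omega, k1, 25, 26), (11, Omega, k1, 26, 11), (11, Omega, k1, 34, 40), (11, Omega, k1, 40, 36), (11, Omega, k1, 5, 16), (11, Omega, k1, 8, 12), (12, Delta, cs, 21, 39), (12, Delta, cs, 40, 26), (12, Delta, cs, 9, 27), (13, Omega, cs, 25, 26), (13, Omega, cs, 26, 11), (13, Omega, cs, 34, 40), (13, Omega, cs, 40, 36), (13, Omega, cs, 5, 16), (13, Omega, cs, 8, 12), (15, Delta, law, 21, 39), (15, Delta, law, 40, 26), (15, Delta, law, 9, 27), (2, Omega, p1, 25, 26), (2, Omega, p1, 26, 11), (2, Omega, p1, 34, 40), (2, Omega, p1, 40, 36), (2, Omega, p1, 5, 16), (2, Omega, p1, 8, 12), (37, Delta, cs, 21, 39), (37, Delta, cs, 40, 26), (37, Delta, cs, 9, 27), (38, Omega, p2, 25, 26), (38, Omega, p2, 26, 11), (38, Omega, p2, 34, 40), (38, Omega, p2, 40, 36), (38, Omega, p2, 5, 16), (38, Omega, p2, 8, 12), (4, Omega, x3, 25, 26), (4, Omega, x3, 26, 11), (4, Omega, x3, 34, 40), (4, Omega, x3, 40, 36), (4, Omega, x3, 5, 16), (4, Omega, x3, 8, 12), (40, Delta, qa, 21, 39), (40, Delta, qa, 40, 26), (40, Delta, qa, 9, 27), (8, Delta, cs, 21, 39), (8, Delta, cs, 40, 26), (8, Delta, cs, 9, 27)}
Selection cid ≥ pid and sid < 8: {(2, Omega, p1, 25, 26), (2, Omega, p1, 34, 40), (2, Omega, p1, 5, 16), (2, Omega, p1, 8, 12), (4, Omega, x3, 25, 26), (4, Omega, x3, 34, 40), (4, Omega, x3, 5, 16), (4, Omega, x3, 8, 12)}
π[region, pid, sid]: project onto (region, pid, sid) → {(p1, 25, 2), (p1, 34, 2), (p1, 5, 2), (p1, 8, 2), (x3, 25, 4), (x3, 34, 4), (x3, 5, 4), (x3, 8, 4)}
Selection pid ≠ 25: {(p1, 34, 2), (p1, 5, 2), (p1, 8, 2), (x3, 34, 4), (x3, 5, 4), (x3, 8, 4)}
π[pid, sid, region]: project onto (pid, sid, region) → {(34, 2, p1), (34, 4, x3), (5, 2, p1), (5, 4, x3), (8, 2, p1), (8, 4, x3)}

{(34, 2, p1), (34, 4, x3), (5, 2, p1), (5, 4, x3), (8, 2, p1), (8, 4, x3)}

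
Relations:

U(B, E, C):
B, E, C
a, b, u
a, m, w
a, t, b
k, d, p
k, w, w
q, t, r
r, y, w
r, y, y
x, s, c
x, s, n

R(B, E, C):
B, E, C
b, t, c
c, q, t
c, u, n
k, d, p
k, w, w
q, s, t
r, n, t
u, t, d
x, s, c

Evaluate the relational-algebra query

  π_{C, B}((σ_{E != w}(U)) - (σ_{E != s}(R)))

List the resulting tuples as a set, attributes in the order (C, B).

{(b, a), (c, x), (n, x), (r, q), (u, a), (w, a), (w, r), (y, r)}

σ[E != w]: keep tuples satisfying E != w → {(a, b, u), (a, m, w), (a, t, b), (k, d, p), (q, t, r), (r, y, w), (r, y, y), (x, s, c), (x, s, n)}
σ[E != s]: keep tuples satisfying E != s → {(b, t, c), (c, q, t), (c, u, n), (k, d, p), (k, w, w), (r, n, t), (u, t, d)}
Set difference of the two operands is {(a, b, u), (a, m, w), (a, t, b), (q, t, r), (r, y, w), (r, y, y), (x, s, c), (x, s, n)}.
π_{C, B} gives {(b, a), (c, x), (n, x), (r, q), (u, a), (w, a), (w, r), (y, r)}.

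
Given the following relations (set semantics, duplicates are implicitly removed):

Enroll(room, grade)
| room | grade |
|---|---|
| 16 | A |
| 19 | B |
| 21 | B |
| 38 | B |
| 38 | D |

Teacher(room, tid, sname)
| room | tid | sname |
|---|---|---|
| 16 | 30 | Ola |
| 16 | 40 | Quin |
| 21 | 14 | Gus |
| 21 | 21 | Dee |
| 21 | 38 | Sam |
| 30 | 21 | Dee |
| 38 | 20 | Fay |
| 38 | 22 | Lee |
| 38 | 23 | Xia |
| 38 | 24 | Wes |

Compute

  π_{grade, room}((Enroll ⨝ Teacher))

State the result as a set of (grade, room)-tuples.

{(A, 16), (B, 21), (B, 38), (D, 38)}

Joining Enroll and Teacher on room yields {(16, A, 30, Ola), (16, A, 40, Quin), (21, B, 14, Gus), (21, B, 21, Dee), (21, B, 38, Sam), (38, B, 20, Fay), (38, B, 22, Lee), (38, B, 23, Xia), (38, B, 24, Wes), (38, D, 20, Fay), (38, D, 22, Lee), (38, D, 23, Xia), (38, D, 24, Wes)}.
π[grade, room]: project onto (grade, room) (9 duplicate(s) eliminated) → {(A, 16), (B, 21), (B, 38), (D, 38)}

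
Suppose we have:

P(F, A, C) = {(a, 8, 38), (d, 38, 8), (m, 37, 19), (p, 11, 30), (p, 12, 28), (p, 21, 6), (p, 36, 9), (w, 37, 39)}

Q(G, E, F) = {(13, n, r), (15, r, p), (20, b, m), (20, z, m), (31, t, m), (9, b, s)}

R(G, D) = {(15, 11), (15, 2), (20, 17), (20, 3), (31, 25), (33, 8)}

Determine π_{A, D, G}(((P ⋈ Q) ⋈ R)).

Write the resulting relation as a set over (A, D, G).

{(11, 11, 15), (11, 2, 15), (12, 11, 15), (12, 2, 15), (21, 11, 15), (21, 2, 15), (36, 11, 15), (36, 2, 15), (37, 17, 20), (37, 25, 31), (37, 3, 20)}

Joining P and Q on F yields {(m, 37, 19, 20, b), (m, 37, 19, 20, z), (m, 37, 19, 31, t), (p, 11, 30, 15, r), (p, 12, 28, 15, r), (p, 21, 6, 15, r), (p, 36, 9, 15, r)}.
Joining (P ⋈ Q) and R on G yields {(m, 37, 19, 20, b, 17), (m, 37, 19, 20, b, 3), (m, 37, 19, 20, z, 17), (m, 37, 19, 20, z, 3), (m, 37, 19, 31, t, 25), (p, 11, 30, 15, r, 11), (p, 11, 30, 15, r, 2), (p, 12, 28, 15, r, 11), (p, 12, 28, 15, r, 2), (p, 21, 6, 15, r, 11), (p, 21, 6, 15, r, 2), (p, 36, 9, 15, r, 11), (p, 36, 9, 15, r, 2)}.
π[A, D, G]: project onto (A, D, G) (2 duplicate(s) eliminated) → {(11, 11, 15), (11, 2, 15), (12, 11, 15), (12, 2, 15), (21, 11, 15), (21, 2, 15), (36, 11, 15), (36, 2, 15), (37, 17, 20), (37, 25, 31), (37, 3, 20)}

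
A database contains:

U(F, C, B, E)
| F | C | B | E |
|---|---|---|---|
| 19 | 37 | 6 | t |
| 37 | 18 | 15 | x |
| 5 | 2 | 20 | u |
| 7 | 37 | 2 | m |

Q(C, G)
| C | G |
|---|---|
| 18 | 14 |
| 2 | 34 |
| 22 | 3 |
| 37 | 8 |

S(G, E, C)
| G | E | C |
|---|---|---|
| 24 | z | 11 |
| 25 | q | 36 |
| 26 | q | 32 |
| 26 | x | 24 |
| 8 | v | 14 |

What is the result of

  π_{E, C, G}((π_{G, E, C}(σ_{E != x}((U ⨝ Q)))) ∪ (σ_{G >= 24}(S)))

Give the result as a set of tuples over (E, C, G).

{(m, 37, 8), (q, 32, 26), (q, 36, 25), (t, 37, 8), (u, 2, 34), (x, 24, 26), (z, 11, 24)}

U ⋈ Q (natural join on C): {(19, 37, 6, t, 8), (37, 18, 15, x, 14), (5, 2, 20, u, 34), (7, 37, 2, m, 8)}
Apply σ_{E != x}; surviving tuples: {(19, 37, 6, t, 8), (5, 2, 20, u, 34), (7, 37, 2, m, 8)}
π[G, E, C]: project onto (G, E, C) → {(34, u, 2), (8, m, 37), (8, t, 37)}
Apply σ_{G >= 24}; surviving tuples: {(24, z, 11), (25, q, 36), (26, q, 32), (26, x, 24)}
Taking the union: {(24, z, 11), (25, q, 36), (26, q, 32), (26, x, 24), (34, u, 2), (8, m, 37), (8, t, 37)}
π[E, C, G]: project onto (E, C, G) → {(m, 37, 8), (q, 32, 26), (q, 36, 25), (t, 37, 8), (u, 2, 34), (x, 24, 26), (z, 11, 24)}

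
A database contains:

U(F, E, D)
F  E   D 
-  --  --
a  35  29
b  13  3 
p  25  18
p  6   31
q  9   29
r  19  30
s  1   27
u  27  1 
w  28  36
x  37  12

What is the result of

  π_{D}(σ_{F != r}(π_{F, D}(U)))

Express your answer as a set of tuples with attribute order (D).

{1, 12, 18, 27, 29, 3, 31, 36}

Projecting to F, D: {(a, 29), (b, 3), (p, 18), (p, 31), (q, 29), (r, 30), (s, 27), (u, 1), (w, 36), (x, 12)}
Filtering on F != r leaves {(a, 29), (b, 3), (p, 18), (p, 31), (q, 29), (s, 27), (u, 1), (w, 36), (x, 12)}.
Projecting to D (1 duplicate(s) eliminated): {1, 12, 18, 27, 29, 3, 31, 36}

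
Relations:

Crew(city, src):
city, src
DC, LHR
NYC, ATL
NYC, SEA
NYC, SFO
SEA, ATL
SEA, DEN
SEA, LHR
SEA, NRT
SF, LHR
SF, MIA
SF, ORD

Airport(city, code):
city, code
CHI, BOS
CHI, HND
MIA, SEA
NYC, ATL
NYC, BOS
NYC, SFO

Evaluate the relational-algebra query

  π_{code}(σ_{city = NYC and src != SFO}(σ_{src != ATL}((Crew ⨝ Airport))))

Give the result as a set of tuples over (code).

{ATL, BOS, SFO}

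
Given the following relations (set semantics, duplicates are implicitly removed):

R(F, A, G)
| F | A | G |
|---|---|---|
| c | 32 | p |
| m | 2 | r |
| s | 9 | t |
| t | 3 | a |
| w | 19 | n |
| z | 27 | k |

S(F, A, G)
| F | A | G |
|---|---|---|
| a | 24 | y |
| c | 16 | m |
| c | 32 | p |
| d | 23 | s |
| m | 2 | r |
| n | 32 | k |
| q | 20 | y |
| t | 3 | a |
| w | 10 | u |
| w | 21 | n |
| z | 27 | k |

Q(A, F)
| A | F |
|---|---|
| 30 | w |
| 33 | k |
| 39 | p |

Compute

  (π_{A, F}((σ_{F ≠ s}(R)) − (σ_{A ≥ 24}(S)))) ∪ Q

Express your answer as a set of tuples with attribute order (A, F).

{(19, w), (2, m), (3, t), (30, w), (33, k), (39, p)}

Apply σ_{F ≠ s}; surviving tuples: {(c, 32, p), (m, 2, r), (t, 3, a), (w, 19, n), (z, 27, k)}
Apply σ_{A ≥ 24}; surviving tuples: {(a, 24, y), (c, 32, p), (n, 32, k), (z, 27, k)}
Taking the difference: {(m, 2, r), (t, 3, a), (w, 19, n)}
Projecting to A, F: {(19, w), (2, m), (3, t)}
Taking the union: {(19, w), (2, m), (3, t), (30, w), (33, k), (39, p)}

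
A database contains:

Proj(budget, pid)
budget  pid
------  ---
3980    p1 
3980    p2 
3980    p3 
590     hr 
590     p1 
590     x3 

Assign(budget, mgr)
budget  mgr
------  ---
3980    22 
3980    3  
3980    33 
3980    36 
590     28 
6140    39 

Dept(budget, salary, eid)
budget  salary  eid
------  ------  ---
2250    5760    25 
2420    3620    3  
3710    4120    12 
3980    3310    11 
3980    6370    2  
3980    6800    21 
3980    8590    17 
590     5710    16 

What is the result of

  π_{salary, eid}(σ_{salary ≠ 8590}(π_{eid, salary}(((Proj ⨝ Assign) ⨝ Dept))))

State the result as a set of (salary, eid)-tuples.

Natural join on budget: {(3980, p1, 22), (3980, p1, 3), (3980, p1, 33), (3980, p1, 36), (3980, p2, 22), (3980, p2, 3), (3980, p2, 33), (3980, p2, 36), (3980, p3, 22), (3980, p3, 3), (3980, p3, 33), (3980, p3, 36), (590, hr, 28), (590, p1, 28), (590, x3, 28)}
Natural join on budget: {(3980, p1, 22, 3310, 11), (3980, p1, 22, 6370, 2), (3980, p1, 22, 6800, 21), (3980, p1, 22, 8590, 17), (3980, p1, 3, 3310, 11), (3980, p1, 3, 6370, 2), (3980, p1, 3, 6800, 21), (3980, p1, 3, 8590, 17), (3980, p1, 33, 3310, 11), (3980, p1, 33, 6370, 2), (3980, p1, 33, 6800, 21), (3980, p1, 33, 8590, 17), (3980, p1, 36, 3310, 11), (3980, p1, 36, 6370, 2), (3980, p1, 36, 6800, 21), (3980, p1, 36, 8590, 17), (3980, p2, 22, 3310, 11), (3980, p2, 22, 6370, 2), (3980, p2, 22, 6800, 21), (3980, p2, 22, 8590, 17), (3980, p2, 3, 3310, 11), (3980, p2, 3, 6370, 2), (3980, p2, 3, 6800, 21), (3980, p2, 3, 8590, 17), (3980, p2, 33, 3310, 11), (3980, p2, 33, 6370, 2), (3980, p2, 33, 6800, 21), (3980, p2, 33, 8590, 17), (3980, p2, 36, 3310, 11), (3980, p2, 36, 6370, 2), (3980, p2, 36, 6800, 21), (3980, p2, 36, 8590, 17), (3980, p3, 22, 3310, 11), (3980, p3, 22, 6370, 2), (3980, p3, 22, 6800, 21), (3980, p3, 22, 8590, 17), (3980, p3, 3, 3310, 11), (3980, p3, 3, 6370, 2), (3980, p3, 3, 6800, 21), (3980, p3, 3, 8590, 17), (3980, p3, 33, 3310, 11), (3980, p3, 33, 6370, 2), (3980, p3, 33, 6800, 21), (3980, p3, 33, 8590, 17), (3980, p3, 36, 3310, 11), (3980, p3, 36, 6370, 2), (3980, p3, 36, 6800, 21), (3980, p3, 36, 8590, 17), (590, hr, 28, 5710, 16), (590, p1, 28, 5710, 16), (590, x3, 28, 5710, 16)}
Projecting to eid, salary (46 duplicate(s) eliminated): {(11, 3310), (16, 5710), (17, 8590), (2, 6370), (21, 6800)}
Selection salary ≠ 8590: {(11, 3310), (16, 5710), (2, 6370), (21, 6800)}
Projecting to salary, eid: {(3310, 11), (5710, 16), (6370, 2), (6800, 21)}

{(3310, 11), (5710, 16), (6370, 2), (6800, 21)}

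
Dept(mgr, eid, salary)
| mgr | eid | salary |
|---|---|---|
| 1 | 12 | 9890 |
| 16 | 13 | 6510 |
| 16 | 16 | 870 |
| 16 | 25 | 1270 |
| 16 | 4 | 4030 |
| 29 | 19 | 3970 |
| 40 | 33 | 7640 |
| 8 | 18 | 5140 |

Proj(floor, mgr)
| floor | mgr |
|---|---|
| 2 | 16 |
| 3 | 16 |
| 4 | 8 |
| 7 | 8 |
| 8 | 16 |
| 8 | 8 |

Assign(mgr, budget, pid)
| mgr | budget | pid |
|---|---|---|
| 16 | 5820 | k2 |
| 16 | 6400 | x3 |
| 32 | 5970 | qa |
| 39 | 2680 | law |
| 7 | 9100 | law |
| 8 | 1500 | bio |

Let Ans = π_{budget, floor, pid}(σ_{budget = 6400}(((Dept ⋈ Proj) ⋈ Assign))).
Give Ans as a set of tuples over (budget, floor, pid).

Joining Dept and Proj on mgr yields {(16, 13, 6510, 2), (16, 13, 6510, 3), (16, 13, 6510, 8), (16, 16, 870, 2), (16, 16, 870, 3), (16, 16, 870, 8), (16, 25, 1270, 2), (16, 25, 1270, 3), (16, 25, 1270, 8), (16, 4, 4030, 2), (16, 4, 4030, 3), (16, 4, 4030, 8), (8, 18, 5140, 4), (8, 18, 5140, 7), (8, 18, 5140, 8)}.
Joining (Dept ⋈ Proj) and Assign on mgr yields {(16, 13, 6510, 2, 5820, k2), (16, 13, 6510, 2, 6400, x3), (16, 13, 6510, 3, 5820, k2), (16, 13, 6510, 3, 6400, x3), (16, 13, 6510, 8, 5820, k2), (16, 13, 6510, 8, 6400, x3), (16, 16, 870, 2, 5820, k2), (16, 16, 870, 2, 6400, x3), (16, 16, 870, 3, 5820, k2), (16, 16, 870, 3, 6400, x3), (16, 16, 870, 8, 5820, k2), (16, 16, 870, 8, 6400, x3), (16, 25, 1270, 2, 5820, k2), (16, 25, 1270, 2, 6400, x3), (16, 25, 1270, 3, 5820, k2), (16, 25, 1270, 3, 6400, x3), (16, 25, 1270, 8, 5820, k2), (16, 25, 1270, 8, 6400, x3), (16, 4, 4030, 2, 5820, k2), (16, 4, 4030, 2, 6400, x3), (16, 4, 4030, 3, 5820, k2), (16, 4, 4030, 3, 6400, x3), (16, 4, 4030, 8, 5820, k2), (16, 4, 4030, 8, 6400, x3), (8, 18, 5140, 4, 1500, bio), (8, 18, 5140, 7, 1500, bio), (8, 18, 5140, 8, 1500, bio)}.
Apply σ_{budget = 6400}; surviving tuples: {(16, 13, 6510, 2, 6400, x3), (16, 13, 6510, 3, 6400, x3), (16, 13, 6510, 8, 6400, x3), (16, 16, 870, 2, 6400, x3), (16, 16, 870, 3, 6400, x3), (16, 16, 870, 8, 6400, x3), (16, 25, 1270, 2, 6400, x3), (16, 25, 1270, 3, 6400, x3), (16, 25, 1270, 8, 6400, x3), (16, 4, 4030, 2, 6400, x3), (16, 4, 4030, 3, 6400, x3), (16, 4, 4030, 8, 6400, x3)}
π_{budget, floor, pid} gives {(6400, 2, x3), (6400, 3, x3), (6400, 8, x3)} (9 duplicate(s) eliminated).

{(6400, 2, x3), (6400, 3, x3), (6400, 8, x3)}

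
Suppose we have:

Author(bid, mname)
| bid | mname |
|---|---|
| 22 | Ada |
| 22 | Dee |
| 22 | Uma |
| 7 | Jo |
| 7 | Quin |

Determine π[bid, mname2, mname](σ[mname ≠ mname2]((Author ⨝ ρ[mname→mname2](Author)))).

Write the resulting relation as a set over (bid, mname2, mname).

{(22, Ada, Dee), (22, Ada, Uma), (22, Dee, Ada), (22, Dee, Uma), (22, Uma, Ada), (22, Uma, Dee), (7, Jo, Quin), (7, Quin, Jo)}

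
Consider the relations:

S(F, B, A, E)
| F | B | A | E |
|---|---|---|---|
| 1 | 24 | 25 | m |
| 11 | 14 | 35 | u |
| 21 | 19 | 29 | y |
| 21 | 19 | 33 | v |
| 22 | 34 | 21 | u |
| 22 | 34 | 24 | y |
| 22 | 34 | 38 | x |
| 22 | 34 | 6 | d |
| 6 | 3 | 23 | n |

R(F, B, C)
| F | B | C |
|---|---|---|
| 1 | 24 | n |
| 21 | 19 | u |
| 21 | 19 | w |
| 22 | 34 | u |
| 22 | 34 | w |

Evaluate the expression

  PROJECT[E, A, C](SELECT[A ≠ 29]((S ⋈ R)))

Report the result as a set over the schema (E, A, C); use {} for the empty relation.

{(d, 6, u), (d, 6, w), (m, 25, n), (u, 21, u), (u, 21, w), (v, 33, u), (v, 33, w), (x, 38, u), (x, 38, w), (y, 24, u), (y, 24, w)}

Joining S and R on F, B yields {(1, 24, 25, m, n), (21, 19, 29, y, u), (21, 19, 29, y, w), (21, 19, 33, v, u), (21, 19, 33, v, w), (22, 34, 21, u, u), (22, 34, 21, u, w), (22, 34, 24, y, u), (22, 34, 24, y, w), (22, 34, 38, x, u), (22, 34, 38, x, w), (22, 34, 6, d, u), (22, 34, 6, d, w)}.
Selection A ≠ 29: {(1, 24, 25, m, n), (21, 19, 33, v, u), (21, 19, 33, v, w), (22, 34, 21, u, u), (22, 34, 21, u, w), (22, 34, 24, y, u), (22, 34, 24, y, w), (22, 34, 38, x, u), (22, 34, 38, x, w), (22, 34, 6, d, u), (22, 34, 6, d, w)}
Keep only column(s) E, A, C: {(d, 6, u), (d, 6, w), (m, 25, n), (u, 21, u), (u, 21, w), (v, 33, u), (v, 33, w), (x, 38, u), (x, 38, w), (y, 24, u), (y, 24, w)}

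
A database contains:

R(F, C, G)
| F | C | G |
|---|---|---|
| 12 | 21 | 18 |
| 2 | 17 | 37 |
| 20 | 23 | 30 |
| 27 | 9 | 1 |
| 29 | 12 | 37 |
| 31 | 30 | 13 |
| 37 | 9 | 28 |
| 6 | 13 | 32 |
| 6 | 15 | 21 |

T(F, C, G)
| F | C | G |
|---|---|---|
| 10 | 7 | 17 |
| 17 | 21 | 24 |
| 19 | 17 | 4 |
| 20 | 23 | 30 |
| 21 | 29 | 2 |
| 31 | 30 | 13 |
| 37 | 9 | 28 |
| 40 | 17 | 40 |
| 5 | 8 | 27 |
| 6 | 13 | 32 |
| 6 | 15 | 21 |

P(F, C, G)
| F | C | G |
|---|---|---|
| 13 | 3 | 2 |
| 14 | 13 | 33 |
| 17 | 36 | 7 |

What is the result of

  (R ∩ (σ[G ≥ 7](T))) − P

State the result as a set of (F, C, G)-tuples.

{(20, 23, 30), (31, 30, 13), (37, 9, 28), (6, 13, 32), (6, 15, 21)}

Apply σ_{G ≥ 7}; surviving tuples: {(10, 7, 17), (17, 21, 24), (20, 23, 30), (31, 30, 13), (37, 9, 28), (40, 17, 40), (5, 8, 27), (6, 13, 32), (6, 15, 21)}
Intersection: {(12, 21, 18), (2, 17, 37), (20, 23, 30), (27, 9, 1), (29, 12, 37), (31, 30, 13), (37, 9, 28), (6, 13, 32), (6, 15, 21)} with {(10, 7, 17), (17, 21, 24), (20, 23, 30), (31, 30, 13), (37, 9, 28), (40, 17, 40), (5, 8, 27), (6, 13, 32), (6, 15, 21)} → {(20, 23, 30), (31, 30, 13), (37, 9, 28), (6, 13, 32), (6, 15, 21)}
Difference: {(20, 23, 30), (31, 30, 13), (37, 9, 28), (6, 13, 32), (6, 15, 21)} with {(13, 3, 2), (14, 13, 33), (17, 36, 7)} → {(20, 23, 30), (31, 30, 13), (37, 9, 28), (6, 13, 32), (6, 15, 21)}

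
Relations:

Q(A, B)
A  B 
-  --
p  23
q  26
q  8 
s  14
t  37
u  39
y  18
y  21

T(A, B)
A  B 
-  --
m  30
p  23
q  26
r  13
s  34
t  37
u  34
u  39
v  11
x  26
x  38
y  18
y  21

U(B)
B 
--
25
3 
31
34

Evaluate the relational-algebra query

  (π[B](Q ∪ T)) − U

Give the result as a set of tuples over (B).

{11, 13, 14, 18, 21, 23, 26, 30, 37, 38, 39, 8}

Union: {(p, 23), (q, 26), (q, 8), (s, 14), (t, 37), (u, 39), (y, 18), (y, 21)} with {(m, 30), (p, 23), (q, 26), (r, 13), (s, 34), (t, 37), (u, 34), (u, 39), (v, 11), (x, 26), (x, 38), (y, 18), (y, 21)} → {(m, 30), (p, 23), (q, 26), (q, 8), (r, 13), (s, 14), (s, 34), (t, 37), (u, 34), (u, 39), (v, 11), (x, 26), (x, 38), (y, 18), (y, 21)}
π[B]: project onto (B) (2 duplicate(s) eliminated) → {11, 13, 14, 18, 21, 23, 26, 30, 34, 37, 38, 39, 8}
Difference: {11, 13, 14, 18, 21, 23, 26, 30, 34, 37, 38, 39, 8} with {25, 3, 31, 34} → {11, 13, 14, 18, 21, 23, 26, 30, 37, 38, 39, 8}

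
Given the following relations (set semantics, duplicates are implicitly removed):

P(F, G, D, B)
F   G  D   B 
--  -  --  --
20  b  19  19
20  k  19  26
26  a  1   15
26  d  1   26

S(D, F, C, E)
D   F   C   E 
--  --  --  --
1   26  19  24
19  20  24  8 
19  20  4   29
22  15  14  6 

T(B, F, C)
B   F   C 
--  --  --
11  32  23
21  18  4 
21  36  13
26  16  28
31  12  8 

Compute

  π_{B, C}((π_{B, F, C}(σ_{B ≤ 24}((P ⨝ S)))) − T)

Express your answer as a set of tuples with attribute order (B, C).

{(15, 19), (19, 24), (19, 4)}

Joining P and S on F, D yields {(20, b, 19, 19, 24, 8), (20, b, 19, 19, 4, 29), (20, k, 19, 26, 24, 8), (20, k, 19, 26, 4, 29), (26, a, 1, 15, 19, 24), (26, d, 1, 26, 19, 24)}.
σ[B ≤ 24]: keep tuples satisfying B ≤ 24 → {(20, b, 19, 19, 24, 8), (20, b, 19, 19, 4, 29), (26, a, 1, 15, 19, 24)}
π_{B, F, C} gives {(15, 26, 19), (19, 20, 24), (19, 20, 4)}.
Taking the difference: {(15, 26, 19), (19, 20, 24), (19, 20, 4)}
π_{B, C} gives {(15, 19), (19, 24), (19, 4)}.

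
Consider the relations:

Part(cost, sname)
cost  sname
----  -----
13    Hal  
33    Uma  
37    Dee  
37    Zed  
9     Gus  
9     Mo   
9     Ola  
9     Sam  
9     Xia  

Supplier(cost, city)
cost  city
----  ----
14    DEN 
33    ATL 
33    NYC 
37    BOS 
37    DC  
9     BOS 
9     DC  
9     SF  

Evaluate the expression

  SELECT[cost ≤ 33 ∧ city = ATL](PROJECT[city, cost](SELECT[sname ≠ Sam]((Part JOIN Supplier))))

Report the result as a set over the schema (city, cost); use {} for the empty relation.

{(ATL, 33)}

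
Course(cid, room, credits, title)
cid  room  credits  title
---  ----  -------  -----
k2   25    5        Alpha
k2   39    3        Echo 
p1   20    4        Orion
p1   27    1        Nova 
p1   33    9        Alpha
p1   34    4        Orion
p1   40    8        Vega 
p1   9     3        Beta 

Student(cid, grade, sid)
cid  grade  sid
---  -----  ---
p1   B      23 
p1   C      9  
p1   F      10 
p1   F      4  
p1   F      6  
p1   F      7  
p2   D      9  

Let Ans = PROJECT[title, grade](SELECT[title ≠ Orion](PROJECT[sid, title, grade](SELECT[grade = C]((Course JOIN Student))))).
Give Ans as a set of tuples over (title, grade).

{(Alpha, C), (Beta, C), (Nova, C), (Vega, C)}

Course ⋈ Student (natural join on cid): {(p1, 20, 4, Orion, B, 23), (p1, 20, 4, Orion, C, 9), (p1, 20, 4, Orion, F, 10), (p1, 20, 4, Orion, F, 4), (p1, 20, 4, Orion, F, 6), (p1, 20, 4, Orion, F, 7), (p1, 27, 1, Nova, B, 23), (p1, 27, 1, Nova, C, 9), (p1, 27, 1, Nova, F, 10), (p1, 27, 1, Nova, F, 4), (p1, 27, 1, Nova, F, 6), (p1, 27, 1, Nova, F, 7), (p1, 33, 9, Alpha, B, 23), (p1, 33, 9, Alpha, C, 9), (p1, 33, 9, Alpha, F, 10), (p1, 33, 9, Alpha, F, 4), (p1, 33, 9, Alpha, F, 6), (p1, 33, 9, Alpha, F, 7), (p1, 34, 4, Orion, B, 23), (p1, 34, 4, Orion, C, 9), (p1, 34, 4, Orion, F, 10), (p1, 34, 4, Orion, F, 4), (p1, 34, 4, Orion, F, 6), (p1, 34, 4, Orion, F, 7), (p1, 40, 8, Vega, B, 23), (p1, 40, 8, Vega, C, 9), (p1, 40, 8, Vega, F, 10), (p1, 40, 8, Vega, F, 4), (p1, 40, 8, Vega, F, 6), (p1, 40, 8, Vega, F, 7), (p1, 9, 3, Beta, B, 23), (p1, 9, 3, Beta, C, 9), (p1, 9, 3, Beta, F, 10), (p1, 9, 3, Beta, F, 4), (p1, 9, 3, Beta, F, 6), (p1, 9, 3, Beta, F, 7)}
Filtering on grade = C leaves {(p1, 20, 4, Orion, C, 9), (p1, 27, 1, Nova, C, 9), (p1, 33, 9, Alpha, C, 9), (p1, 34, 4, Orion, C, 9), (p1, 40, 8, Vega, C, 9), (p1, 9, 3, Beta, C, 9)}.
π_{sid, title, grade} gives {(9, Alpha, C), (9, Beta, C), (9, Nova, C), (9, Orion, C), (9, Vega, C)} (1 duplicate(s) eliminated).
Filtering on title ≠ Orion leaves {(9, Alpha, C), (9, Beta, C), (9, Nova, C), (9, Vega, C)}.
π_{title, grade} gives {(Alpha, C), (Beta, C), (Nova, C), (Vega, C)}.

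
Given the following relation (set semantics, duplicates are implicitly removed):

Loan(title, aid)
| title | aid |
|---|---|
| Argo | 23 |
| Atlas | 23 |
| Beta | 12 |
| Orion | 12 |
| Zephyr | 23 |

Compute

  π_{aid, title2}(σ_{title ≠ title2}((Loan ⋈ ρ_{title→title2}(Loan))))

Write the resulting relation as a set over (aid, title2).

{(12, Beta), (12, Orion), (23, Argo), (23, Atlas), (23, Zephyr)}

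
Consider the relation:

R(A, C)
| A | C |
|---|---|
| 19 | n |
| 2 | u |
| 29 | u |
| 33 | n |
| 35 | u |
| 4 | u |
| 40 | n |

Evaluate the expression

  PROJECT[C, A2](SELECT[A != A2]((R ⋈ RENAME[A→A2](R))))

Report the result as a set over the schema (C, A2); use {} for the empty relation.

{(n, 19), (n, 33), (n, 40), (u, 2), (u, 29), (u, 35), (u, 4)}

ρ[A→A2]: schema becomes (A2, C); tuples unchanged.
Joining R and RENAME[A→A2](R) on C yields {(19, n, 19), (19, n, 33), (19, n, 40), (2, u, 2), (2, u, 29), (2, u, 35), (2, u, 4), (29, u, 2), (29, u, 29), (29, u, 35), (29, u, 4), (33, n, 19), (33, n, 33), (33, n, 40), (35, u, 2), (35, u, 29), (35, u, 35), (35, u, 4), (4, u, 2), (4, u, 29), (4, u, 35), (4, u, 4), (40, n, 19), (40, n, 33), (40, n, 40)}.
Filtering on A != A2 leaves {(19, n, 33), (19, n, 40), (2, u, 29), (2, u, 35), (2, u, 4), (29, u, 2), (29, u, 35), (29, u, 4), (33, n, 19), (33, n, 40), (35, u, 2), (35, u, 29), (35, u, 4), (4, u, 2), (4, u, 29), (4, u, 35), (40, n, 19), (40, n, 33)}.
Keep only column(s) C, A2 (11 duplicate(s) eliminated): {(n, 19), (n, 33), (n, 40), (u, 2), (u, 29), (u, 35), (u, 4)}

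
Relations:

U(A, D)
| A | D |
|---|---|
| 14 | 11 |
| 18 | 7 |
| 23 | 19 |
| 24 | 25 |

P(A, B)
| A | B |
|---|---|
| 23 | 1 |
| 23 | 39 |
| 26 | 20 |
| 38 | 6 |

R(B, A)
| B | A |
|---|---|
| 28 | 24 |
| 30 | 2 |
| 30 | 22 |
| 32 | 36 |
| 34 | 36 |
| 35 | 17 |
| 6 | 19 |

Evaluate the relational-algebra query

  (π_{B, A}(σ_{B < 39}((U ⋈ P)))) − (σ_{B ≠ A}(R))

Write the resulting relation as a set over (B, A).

Natural join on A: {(23, 19, 1), (23, 19, 39)}
Selection B < 39: {(23, 19, 1)}
Keep only column(s) B, A: {(1, 23)}
Selection B ≠ A: {(28, 24), (30, 2), (30, 22), (32, 36), (34, 36), (35, 17), (6, 19)}
Difference: {(1, 23)} with {(28, 24), (30, 2), (30, 22), (32, 36), (34, 36), (35, 17), (6, 19)} → {(1, 23)}

{(1, 23)}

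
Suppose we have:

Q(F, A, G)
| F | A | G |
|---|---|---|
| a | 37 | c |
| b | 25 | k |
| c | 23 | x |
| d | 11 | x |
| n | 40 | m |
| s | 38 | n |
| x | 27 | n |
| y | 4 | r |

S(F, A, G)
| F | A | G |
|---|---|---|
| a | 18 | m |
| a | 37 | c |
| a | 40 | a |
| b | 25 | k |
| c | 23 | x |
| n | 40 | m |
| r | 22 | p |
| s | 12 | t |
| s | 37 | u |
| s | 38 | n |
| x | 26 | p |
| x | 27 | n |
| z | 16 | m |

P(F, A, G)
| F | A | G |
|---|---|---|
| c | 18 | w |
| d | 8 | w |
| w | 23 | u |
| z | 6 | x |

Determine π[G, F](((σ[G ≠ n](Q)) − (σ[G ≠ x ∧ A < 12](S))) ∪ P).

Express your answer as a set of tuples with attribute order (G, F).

{(c, a), (k, b), (m, n), (r, y), (u, w), (w, c), (w, d), (x, c), (x, d), (x, z)}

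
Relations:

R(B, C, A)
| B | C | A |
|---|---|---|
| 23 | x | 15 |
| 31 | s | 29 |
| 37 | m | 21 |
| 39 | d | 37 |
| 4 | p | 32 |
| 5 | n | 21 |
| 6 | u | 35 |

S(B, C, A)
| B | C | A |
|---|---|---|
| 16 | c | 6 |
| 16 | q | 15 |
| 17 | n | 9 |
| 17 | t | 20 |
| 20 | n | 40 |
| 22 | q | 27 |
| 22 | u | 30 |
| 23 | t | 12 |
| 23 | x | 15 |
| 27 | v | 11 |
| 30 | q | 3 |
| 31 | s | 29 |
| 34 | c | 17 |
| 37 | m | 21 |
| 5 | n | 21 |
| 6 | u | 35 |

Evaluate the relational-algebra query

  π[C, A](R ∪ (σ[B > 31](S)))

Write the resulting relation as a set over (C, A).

{(c, 17), (d, 37), (m, 21), (n, 21), (p, 32), (s, 29), (u, 35), (x, 15)}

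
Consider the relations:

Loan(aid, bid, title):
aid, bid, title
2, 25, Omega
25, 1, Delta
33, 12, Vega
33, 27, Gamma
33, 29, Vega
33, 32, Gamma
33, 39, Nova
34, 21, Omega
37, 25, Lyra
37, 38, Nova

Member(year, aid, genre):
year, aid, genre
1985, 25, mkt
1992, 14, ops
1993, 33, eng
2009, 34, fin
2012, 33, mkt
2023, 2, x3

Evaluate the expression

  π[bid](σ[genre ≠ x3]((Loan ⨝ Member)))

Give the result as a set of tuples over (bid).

Joining Loan and Member on aid yields {(2, 25, Omega, 2023, x3), (25, 1, Delta, 1985, mkt), (33, 12, Vega, 1993, eng), (33, 12, Vega, 2012, mkt), (33, 27, Gamma, 1993, eng), (33, 27, Gamma, 2012, mkt), (33, 29, Vega, 1993, eng), (33, 29, Vega, 2012, mkt), (33, 32, Gamma, 1993, eng), (33, 32, Gamma, 2012, mkt), (33, 39, Nova, 1993, eng), (33, 39, Nova, 2012, mkt), (34, 21, Omega, 2009, fin)}.
σ[genre ≠ x3]: keep tuples satisfying genre ≠ x3 → {(25, 1, Delta, 1985, mkt), (33, 12, Vega, 1993, eng), (33, 12, Vega, 2012, mkt), (33, 27, Gamma, 1993, eng), (33, 27, Gamma, 2012, mkt), (33, 29, Vega, 1993, eng), (33, 29, Vega, 2012, mkt), (33, 32, Gamma, 1993, eng), (33, 32, Gamma, 2012, mkt), (33, 39, Nova, 1993, eng), (33, 39, Nova, 2012, mkt), (34, 21, Omega, 2009, fin)}
π_{bid} gives {1, 12, 21, 27, 29, 32, 39} (5 duplicate(s) eliminated).

{1, 12, 21, 27, 29, 32, 39}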